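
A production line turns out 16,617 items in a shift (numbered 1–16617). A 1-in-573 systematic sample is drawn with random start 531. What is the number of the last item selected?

k = 573
29th selection = r + (29−1)·k = 531 + 28×573 = 531 + 16044 = 16575

16575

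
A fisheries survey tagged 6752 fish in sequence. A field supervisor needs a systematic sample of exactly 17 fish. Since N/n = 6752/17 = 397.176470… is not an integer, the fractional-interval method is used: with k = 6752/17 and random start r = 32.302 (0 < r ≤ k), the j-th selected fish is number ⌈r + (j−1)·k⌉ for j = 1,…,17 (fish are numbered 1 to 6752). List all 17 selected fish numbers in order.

j=1: r + 0k = 32.302 → ⌈·⌉ = 33
j=2: r + 1k = 429.478470… → ⌈·⌉ = 430
j=3: r + 2k = 826.654941… → ⌈·⌉ = 827
j=4: r + 3k = 1223.831411… → ⌈·⌉ = 1224
j=5: r + 4k = 1621.007882… → ⌈·⌉ = 1622
j=6: r + 5k = 2018.184352… → ⌈·⌉ = 2019
j=7: r + 6k = 2415.360823… → ⌈·⌉ = 2416
j=8: r + 7k = 2812.537294… → ⌈·⌉ = 2813
j=9: r + 8k = 3209.713764… → ⌈·⌉ = 3210
j=10: r + 9k = 3606.890235… → ⌈·⌉ = 3607
j=11: r + 10k = 4004.066705… → ⌈·⌉ = 4005
j=12: r + 11k = 4401.243176… → ⌈·⌉ = 4402
j=13: r + 12k = 4798.419647… → ⌈·⌉ = 4799
j=14: r + 13k = 5195.596117… → ⌈·⌉ = 5196
j=15: r + 14k = 5592.772588… → ⌈·⌉ = 5593
j=16: r + 15k = 5989.949058… → ⌈·⌉ = 5990
j=17: r + 16k = 6387.125529… → ⌈·⌉ = 6388

33, 430, 827, 1224, 1622, 2019, 2416, 2813, 3210, 3607, 4005, 4402, 4799, 5196, 5593, 5990, 6388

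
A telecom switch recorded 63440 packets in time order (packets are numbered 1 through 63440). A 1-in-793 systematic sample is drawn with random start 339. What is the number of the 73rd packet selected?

57435

k = 793
73rd selection = r + (73−1)·k = 339 + 72×793 = 339 + 57096 = 57435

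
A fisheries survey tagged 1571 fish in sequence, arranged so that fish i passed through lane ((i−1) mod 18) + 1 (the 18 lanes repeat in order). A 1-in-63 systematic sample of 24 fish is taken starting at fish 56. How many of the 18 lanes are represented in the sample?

Consecutive selections differ by k = 63, so their lane numbers differ by 63 mod 18 = 9.
gcd(63, 18) = 9, so the sample visits 18/9 = 2 distinct residues mod 18.
Start 56 is lane 2; the lanes hit are 2, 11.

2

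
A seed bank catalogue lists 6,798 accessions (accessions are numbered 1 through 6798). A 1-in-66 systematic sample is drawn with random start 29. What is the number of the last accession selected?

6761

k = 66
103rd selection = r + (103−1)·k = 29 + 102×66 = 29 + 6732 = 6761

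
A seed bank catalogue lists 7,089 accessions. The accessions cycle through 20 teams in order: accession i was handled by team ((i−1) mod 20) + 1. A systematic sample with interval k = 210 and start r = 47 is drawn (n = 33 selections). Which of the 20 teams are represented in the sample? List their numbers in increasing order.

Consecutive selections differ by k = 210, so their team numbers differ by 210 mod 20 = 10.
gcd(210, 20) = 10, so the sample visits 20/10 = 2 distinct residues mod 20.
Start 47 is team 7; the teams hit are 7, 17.

7, 17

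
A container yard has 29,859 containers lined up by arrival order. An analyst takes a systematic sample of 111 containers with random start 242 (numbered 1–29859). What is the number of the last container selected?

k = 29859/111 = 269
111th selection = r + (111−1)·k = 242 + 110×269 = 242 + 29590 = 29832

29832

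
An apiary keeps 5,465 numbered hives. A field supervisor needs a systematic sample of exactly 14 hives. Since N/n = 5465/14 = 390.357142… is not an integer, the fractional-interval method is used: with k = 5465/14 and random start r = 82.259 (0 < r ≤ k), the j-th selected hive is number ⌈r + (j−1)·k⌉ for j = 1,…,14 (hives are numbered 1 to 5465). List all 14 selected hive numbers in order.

j=1: r + 0k = 82.259 → ⌈·⌉ = 83
j=2: r + 1k = 472.616142… → ⌈·⌉ = 473
j=3: r + 2k = 862.973285… → ⌈·⌉ = 863
j=4: r + 3k = 1253.330428… → ⌈·⌉ = 1254
j=5: r + 4k = 1643.687571… → ⌈·⌉ = 1644
j=6: r + 5k = 2034.044714… → ⌈·⌉ = 2035
j=7: r + 6k = 2424.401857… → ⌈·⌉ = 2425
j=8: r + 7k = 2814.759 → ⌈·⌉ = 2815
j=9: r + 8k = 3205.116142… → ⌈·⌉ = 3206
j=10: r + 9k = 3595.473285… → ⌈·⌉ = 3596
j=11: r + 10k = 3985.830428… → ⌈·⌉ = 3986
j=12: r + 11k = 4376.187571… → ⌈·⌉ = 4377
j=13: r + 12k = 4766.544714… → ⌈·⌉ = 4767
j=14: r + 13k = 5156.901857… → ⌈·⌉ = 5157

83, 473, 863, 1254, 1644, 2035, 2425, 2815, 3206, 3596, 3986, 4377, 4767, 5157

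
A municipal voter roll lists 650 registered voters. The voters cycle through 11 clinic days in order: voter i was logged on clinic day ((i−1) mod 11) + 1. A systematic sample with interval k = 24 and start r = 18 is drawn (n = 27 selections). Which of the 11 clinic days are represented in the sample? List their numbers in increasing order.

Consecutive selections differ by k = 24, so their clinic day numbers differ by 24 mod 11 = 2.
gcd(24, 11) = 1, so the sample visits 11/1 = 11 distinct residues mod 11.
Start 18 is clinic day 7; the clinic days hit are 1, 2, 3, 4, 5, 6, 7, 8, 9, 10, 11.

1, 2, 3, 4, 5, 6, 7, 8, 9, 10, 11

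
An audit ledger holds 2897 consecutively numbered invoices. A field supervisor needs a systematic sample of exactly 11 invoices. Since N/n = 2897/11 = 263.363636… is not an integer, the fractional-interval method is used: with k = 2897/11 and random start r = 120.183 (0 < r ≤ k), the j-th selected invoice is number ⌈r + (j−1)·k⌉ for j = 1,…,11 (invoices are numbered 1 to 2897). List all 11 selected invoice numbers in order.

j=1: r + 0k = 120.183 → ⌈·⌉ = 121
j=2: r + 1k = 383.546636… → ⌈·⌉ = 384
j=3: r + 2k = 646.910272… → ⌈·⌉ = 647
j=4: r + 3k = 910.273909… → ⌈·⌉ = 911
j=5: r + 4k = 1173.637545… → ⌈·⌉ = 1174
j=6: r + 5k = 1437.001181… → ⌈·⌉ = 1438
j=7: r + 6k = 1700.364818… → ⌈·⌉ = 1701
j=8: r + 7k = 1963.728454… → ⌈·⌉ = 1964
j=9: r + 8k = 2227.092090… → ⌈·⌉ = 2228
j=10: r + 9k = 2490.455727… → ⌈·⌉ = 2491
j=11: r + 10k = 2753.819363… → ⌈·⌉ = 2754

121, 384, 647, 911, 1174, 1438, 1701, 1964, 2228, 2491, 2754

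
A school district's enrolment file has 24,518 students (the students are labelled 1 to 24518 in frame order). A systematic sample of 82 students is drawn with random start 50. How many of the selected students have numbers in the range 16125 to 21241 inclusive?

17

k = 24518/82 = 299
First selection ≥ 16125: 50 + ⌈(16125−50)/299⌉·299 = 50 + 54×299 = 16196
Last selection ≤ 21241: 50 + ⌊(21241−50)/299⌋·299 = 50 + 70×299 = 20980
Count = 70 − 54 + 1 = 17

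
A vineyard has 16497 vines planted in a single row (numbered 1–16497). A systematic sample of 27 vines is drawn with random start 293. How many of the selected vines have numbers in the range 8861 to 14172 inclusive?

8

k = 16497/27 = 611
First selection ≥ 8861: 293 + ⌈(8861−293)/611⌉·611 = 293 + 15×611 = 9458
Last selection ≤ 14172: 293 + ⌊(14172−293)/611⌋·611 = 293 + 22×611 = 13735
Count = 22 − 15 + 1 = 8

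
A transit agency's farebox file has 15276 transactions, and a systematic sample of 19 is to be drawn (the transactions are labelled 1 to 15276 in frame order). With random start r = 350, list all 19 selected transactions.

k = N/n = 15276/19 = 804
transaction 1: 350
transaction 2: 350 + 804 = 1154
transaction 3: 1154 + 804 = 1958
transaction 4: 1958 + 804 = 2762
transaction 5: 2762 + 804 = 3566
transaction 6: 3566 + 804 = 4370
transaction 7: 4370 + 804 = 5174
transaction 8: 5174 + 804 = 5978
transaction 9: 5978 + 804 = 6782
transaction 10: 6782 + 804 = 7586
transaction 11: 7586 + 804 = 8390
transaction 12: 8390 + 804 = 9194
transaction 13: 9194 + 804 = 9998
transaction 14: 9998 + 804 = 10802
transaction 15: 10802 + 804 = 11606
transaction 16: 11606 + 804 = 12410
transaction 17: 12410 + 804 = 13214
transaction 18: 13214 + 804 = 14018
transaction 19: 14018 + 804 = 14822

350, 1154, 1958, 2762, 3566, 4370, 5174, 5978, 6782, 7586, 8390, 9194, 9998, 10802, 11606, 12410, 13214, 14018, 14822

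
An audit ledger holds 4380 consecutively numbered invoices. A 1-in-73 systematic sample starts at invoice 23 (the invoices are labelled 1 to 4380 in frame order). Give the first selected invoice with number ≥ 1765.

k = 73
Steps past start: ⌈(1765 − 23)/73⌉ = ⌈1742/73⌉ = 24
Selected invoice: 23 + 24×73 = 1775

1775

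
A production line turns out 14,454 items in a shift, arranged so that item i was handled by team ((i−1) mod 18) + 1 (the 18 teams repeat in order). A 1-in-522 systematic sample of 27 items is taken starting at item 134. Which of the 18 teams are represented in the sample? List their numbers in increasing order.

8

Consecutive selections differ by k = 522, so their team numbers differ by 522 mod 18 = 0.
gcd(522, 18) = 18, so the sample visits 18/18 = 1 distinct residues mod 18.
Start 134 is team 8; the teams hit are 8.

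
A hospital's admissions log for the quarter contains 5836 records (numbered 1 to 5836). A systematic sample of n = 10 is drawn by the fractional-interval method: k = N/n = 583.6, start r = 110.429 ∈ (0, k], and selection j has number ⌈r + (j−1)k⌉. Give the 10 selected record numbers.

j=1: r + 0k = 110.429 → ⌈·⌉ = 111
j=2: r + 1k = 694.029 → ⌈·⌉ = 695
j=3: r + 2k = 1277.629 → ⌈·⌉ = 1278
j=4: r + 3k = 1861.229 → ⌈·⌉ = 1862
j=5: r + 4k = 2444.829 → ⌈·⌉ = 2445
j=6: r + 5k = 3028.429 → ⌈·⌉ = 3029
j=7: r + 6k = 3612.029 → ⌈·⌉ = 3613
j=8: r + 7k = 4195.629 → ⌈·⌉ = 4196
j=9: r + 8k = 4779.229 → ⌈·⌉ = 4780
j=10: r + 9k = 5362.829 → ⌈·⌉ = 5363

111, 695, 1278, 1862, 2445, 3029, 3613, 4196, 4780, 5363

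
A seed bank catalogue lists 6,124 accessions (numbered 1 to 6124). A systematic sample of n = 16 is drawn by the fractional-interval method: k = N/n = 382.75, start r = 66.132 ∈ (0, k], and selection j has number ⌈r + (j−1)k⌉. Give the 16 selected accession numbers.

67, 449, 832, 1215, 1598, 1980, 2363, 2746, 3129, 3511, 3894, 4277, 4660, 5042, 5425, 5808

j=1: r + 0k = 66.132 → ⌈·⌉ = 67
j=2: r + 1k = 448.882 → ⌈·⌉ = 449
j=3: r + 2k = 831.632 → ⌈·⌉ = 832
j=4: r + 3k = 1214.382 → ⌈·⌉ = 1215
j=5: r + 4k = 1597.132 → ⌈·⌉ = 1598
j=6: r + 5k = 1979.882 → ⌈·⌉ = 1980
j=7: r + 6k = 2362.632 → ⌈·⌉ = 2363
j=8: r + 7k = 2745.382 → ⌈·⌉ = 2746
j=9: r + 8k = 3128.132 → ⌈·⌉ = 3129
j=10: r + 9k = 3510.882 → ⌈·⌉ = 3511
j=11: r + 10k = 3893.632 → ⌈·⌉ = 3894
j=12: r + 11k = 4276.382 → ⌈·⌉ = 4277
j=13: r + 12k = 4659.132 → ⌈·⌉ = 4660
j=14: r + 13k = 5041.882 → ⌈·⌉ = 5042
j=15: r + 14k = 5424.632 → ⌈·⌉ = 5425
j=16: r + 15k = 5807.382 → ⌈·⌉ = 5808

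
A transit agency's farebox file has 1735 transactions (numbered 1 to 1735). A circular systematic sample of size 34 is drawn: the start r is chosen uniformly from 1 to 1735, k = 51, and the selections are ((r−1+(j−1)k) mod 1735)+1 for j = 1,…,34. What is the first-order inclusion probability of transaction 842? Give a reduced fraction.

For each position j, as r ranges over 1…1735 the j-th selection hits every transaction exactly once, so transaction 842 is selected for exactly 34 of the 1735 starts.
Inclusion probability = 34/1735.

34/1735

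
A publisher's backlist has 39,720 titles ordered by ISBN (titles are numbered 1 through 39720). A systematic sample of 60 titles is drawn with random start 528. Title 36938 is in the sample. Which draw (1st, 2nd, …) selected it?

56

k = 39720/60 = 662
position = (36938 − 528)/662 + 1 = 36410/662 + 1 = 55 + 1 = 56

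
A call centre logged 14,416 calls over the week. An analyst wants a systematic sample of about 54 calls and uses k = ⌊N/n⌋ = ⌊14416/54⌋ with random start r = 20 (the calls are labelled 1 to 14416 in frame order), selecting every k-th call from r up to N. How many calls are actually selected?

55

k = ⌊14416/54⌋ = 266
Achieved size = ⌊(14416 − 20)/266⌋ + 1 = ⌊14396/266⌋ + 1 = 54 + 1 = 55
(last selection: 20 + 54×266 = 14384 ≤ 14416; next would be 14650 > 14416)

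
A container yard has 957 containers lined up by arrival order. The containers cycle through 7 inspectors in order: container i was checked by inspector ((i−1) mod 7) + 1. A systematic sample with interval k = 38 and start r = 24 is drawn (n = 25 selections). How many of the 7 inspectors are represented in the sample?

Consecutive selections differ by k = 38, so their inspector numbers differ by 38 mod 7 = 3.
gcd(38, 7) = 1, so the sample visits 7/1 = 7 distinct residues mod 7.
Start 24 is inspector 3; the inspectors hit are 1, 2, 3, 4, 5, 6, 7.

7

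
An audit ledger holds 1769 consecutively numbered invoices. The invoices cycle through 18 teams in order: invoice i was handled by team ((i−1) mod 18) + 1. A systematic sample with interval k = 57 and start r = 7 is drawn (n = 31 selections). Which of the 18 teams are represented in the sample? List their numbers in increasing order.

1, 4, 7, 10, 13, 16

Consecutive selections differ by k = 57, so their team numbers differ by 57 mod 18 = 3.
gcd(57, 18) = 3, so the sample visits 18/3 = 6 distinct residues mod 18.
Start 7 is team 7; the teams hit are 1, 4, 7, 10, 13, 16.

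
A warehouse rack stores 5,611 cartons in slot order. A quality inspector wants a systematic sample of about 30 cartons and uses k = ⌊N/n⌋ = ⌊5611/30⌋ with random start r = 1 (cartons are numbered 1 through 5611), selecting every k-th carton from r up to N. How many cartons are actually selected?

31

k = ⌊5611/30⌋ = 187
Achieved size = ⌊(5611 − 1)/187⌋ + 1 = ⌊5610/187⌋ + 1 = 30 + 1 = 31
(last selection: 1 + 30×187 = 5611 ≤ 5611; next would be 5798 > 5611)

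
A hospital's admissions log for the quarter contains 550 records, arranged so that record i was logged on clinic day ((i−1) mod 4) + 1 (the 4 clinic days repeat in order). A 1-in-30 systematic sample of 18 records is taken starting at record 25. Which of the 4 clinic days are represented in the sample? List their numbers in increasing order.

Consecutive selections differ by k = 30, so their clinic day numbers differ by 30 mod 4 = 2.
gcd(30, 4) = 2, so the sample visits 4/2 = 2 distinct residues mod 4.
Start 25 is clinic day 1; the clinic days hit are 1, 3.

1, 3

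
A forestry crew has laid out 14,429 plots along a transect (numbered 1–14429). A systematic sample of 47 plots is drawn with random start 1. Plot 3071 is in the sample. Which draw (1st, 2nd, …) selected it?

k = 14429/47 = 307
position = (3071 − 1)/307 + 1 = 3070/307 + 1 = 10 + 1 = 11

11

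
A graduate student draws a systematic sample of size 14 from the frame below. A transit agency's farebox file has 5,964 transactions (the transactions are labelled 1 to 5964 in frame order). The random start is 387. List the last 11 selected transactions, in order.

k = N/n = 5964/14 = 426
4th selection = 387 + 3×426 = 1665
5th: 1665 + 426 = 2091
6th: 2091 + 426 = 2517
7th: 2517 + 426 = 2943
8th: 2943 + 426 = 3369
9th: 3369 + 426 = 3795
10th: 3795 + 426 = 4221
11th: 4221 + 426 = 4647
12th: 4647 + 426 = 5073
13th: 5073 + 426 = 5499
14th: 5499 + 426 = 5925

1665, 2091, 2517, 2943, 3369, 3795, 4221, 4647, 5073, 5499, 5925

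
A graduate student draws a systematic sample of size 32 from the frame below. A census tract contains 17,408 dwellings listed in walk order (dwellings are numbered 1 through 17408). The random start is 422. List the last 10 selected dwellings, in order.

12390, 12934, 13478, 14022, 14566, 15110, 15654, 16198, 16742, 17286

k = N/n = 17408/32 = 544
23rd selection = 422 + 22×544 = 12390
24th: 12390 + 544 = 12934
25th: 12934 + 544 = 13478
26th: 13478 + 544 = 14022
27th: 14022 + 544 = 14566
28th: 14566 + 544 = 15110
29th: 15110 + 544 = 15654
30th: 15654 + 544 = 16198
31st: 16198 + 544 = 16742
32nd: 16742 + 544 = 17286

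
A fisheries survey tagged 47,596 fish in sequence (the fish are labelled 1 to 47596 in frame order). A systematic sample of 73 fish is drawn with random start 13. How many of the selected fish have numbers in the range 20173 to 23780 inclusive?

k = 47596/73 = 652
First selection ≥ 20173: 13 + ⌈(20173−13)/652⌉·652 = 13 + 31×652 = 20225
Last selection ≤ 23780: 13 + ⌊(23780−13)/652⌋·652 = 13 + 36×652 = 23485
Count = 36 − 31 + 1 = 6

6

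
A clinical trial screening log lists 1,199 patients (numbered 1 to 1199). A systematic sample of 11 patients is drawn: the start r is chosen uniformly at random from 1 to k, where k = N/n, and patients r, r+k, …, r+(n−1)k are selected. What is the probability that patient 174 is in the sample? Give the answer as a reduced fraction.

1/109

k = 1199/11 = 109.
Patient 174 is selected iff r ≡ 174 (mod 109); exactly one such r in {1,…,109}.
Inclusion probability = 1/109.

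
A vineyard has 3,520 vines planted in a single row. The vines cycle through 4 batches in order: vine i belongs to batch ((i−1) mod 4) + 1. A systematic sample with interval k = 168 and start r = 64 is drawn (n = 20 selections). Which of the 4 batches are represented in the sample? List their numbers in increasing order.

Consecutive selections differ by k = 168, so their batch numbers differ by 168 mod 4 = 0.
gcd(168, 4) = 4, so the sample visits 4/4 = 1 distinct residues mod 4.
Start 64 is batch 4; the batches hit are 4.

4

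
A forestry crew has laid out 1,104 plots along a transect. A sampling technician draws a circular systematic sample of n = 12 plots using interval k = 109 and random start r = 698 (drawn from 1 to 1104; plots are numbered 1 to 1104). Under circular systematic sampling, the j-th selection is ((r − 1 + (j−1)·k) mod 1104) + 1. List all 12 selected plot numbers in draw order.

Selection 1: 698
Selection 2: 698 + 109 = 807
Selection 3: 807 + 109 = 916
Selection 4: 916 + 109 = 1025
Selection 5: 1025 + 109 = 1134 → 1134 − 1104 = 30
Selection 6: 30 + 109 = 139
Selection 7: 139 + 109 = 248
Selection 8: 248 + 109 = 357
Selection 9: 357 + 109 = 466
Selection 10: 466 + 109 = 575
Selection 11: 575 + 109 = 684
Selection 12: 684 + 109 = 793

698, 807, 916, 1025, 30, 139, 248, 357, 466, 575, 684, 793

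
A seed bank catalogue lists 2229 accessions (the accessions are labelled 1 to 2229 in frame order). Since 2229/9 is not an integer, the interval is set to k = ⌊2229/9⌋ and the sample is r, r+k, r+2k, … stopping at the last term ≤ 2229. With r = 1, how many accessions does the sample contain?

10

k = ⌊2229/9⌋ = 247
Achieved size = ⌊(2229 − 1)/247⌋ + 1 = ⌊2228/247⌋ + 1 = 9 + 1 = 10
(last selection: 1 + 9×247 = 2224 ≤ 2229; next would be 2471 > 2229)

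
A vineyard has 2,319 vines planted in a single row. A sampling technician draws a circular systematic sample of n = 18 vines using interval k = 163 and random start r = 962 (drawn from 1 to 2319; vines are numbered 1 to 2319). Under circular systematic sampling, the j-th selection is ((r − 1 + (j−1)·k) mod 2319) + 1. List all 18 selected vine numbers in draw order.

Selection 1: 962
Selection 2: 962 + 163 = 1125
Selection 3: 1125 + 163 = 1288
Selection 4: 1288 + 163 = 1451
Selection 5: 1451 + 163 = 1614
Selection 6: 1614 + 163 = 1777
Selection 7: 1777 + 163 = 1940
Selection 8: 1940 + 163 = 2103
Selection 9: 2103 + 163 = 2266
Selection 10: 2266 + 163 = 2429 → 2429 − 2319 = 110
Selection 11: 110 + 163 = 273
Selection 12: 273 + 163 = 436
Selection 13: 436 + 163 = 599
Selection 14: 599 + 163 = 762
Selection 15: 762 + 163 = 925
Selection 16: 925 + 163 = 1088
Selection 17: 1088 + 163 = 1251
Selection 18: 1251 + 163 = 1414

962, 1125, 1288, 1451, 1614, 1777, 1940, 2103, 2266, 110, 273, 436, 599, 762, 925, 1088, 1251, 1414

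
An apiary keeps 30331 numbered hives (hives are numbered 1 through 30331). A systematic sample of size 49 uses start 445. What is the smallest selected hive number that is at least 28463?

k = 30331/49 = 619
Steps past start: ⌈(28463 − 445)/619⌉ = ⌈28018/619⌉ = 46
Selected hive: 445 + 46×619 = 28919

28919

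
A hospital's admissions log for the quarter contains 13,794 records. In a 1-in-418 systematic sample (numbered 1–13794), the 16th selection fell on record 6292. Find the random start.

22

k = 418
r = 6292 − (16−1)×418 = 6292 − 6270 = 22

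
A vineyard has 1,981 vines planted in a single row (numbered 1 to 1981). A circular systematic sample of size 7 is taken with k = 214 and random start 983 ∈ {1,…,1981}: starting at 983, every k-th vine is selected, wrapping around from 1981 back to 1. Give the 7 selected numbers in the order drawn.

983, 1197, 1411, 1625, 1839, 72, 286

Selection 1: 983
Selection 2: 983 + 214 = 1197
Selection 3: 1197 + 214 = 1411
Selection 4: 1411 + 214 = 1625
Selection 5: 1625 + 214 = 1839
Selection 6: 1839 + 214 = 2053 → 2053 − 1981 = 72
Selection 7: 72 + 214 = 286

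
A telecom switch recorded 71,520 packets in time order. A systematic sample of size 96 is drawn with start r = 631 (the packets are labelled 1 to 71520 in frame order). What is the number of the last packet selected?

k = 71520/96 = 745
96th selection = r + (96−1)·k = 631 + 95×745 = 631 + 70775 = 71406

71406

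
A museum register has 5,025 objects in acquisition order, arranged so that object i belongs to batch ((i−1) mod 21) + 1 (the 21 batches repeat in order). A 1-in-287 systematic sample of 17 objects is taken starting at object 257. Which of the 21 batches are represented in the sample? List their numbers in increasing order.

Consecutive selections differ by k = 287, so their batch numbers differ by 287 mod 21 = 14.
gcd(287, 21) = 7, so the sample visits 21/7 = 3 distinct residues mod 21.
Start 257 is batch 5; the batches hit are 5, 12, 19.

5, 12, 19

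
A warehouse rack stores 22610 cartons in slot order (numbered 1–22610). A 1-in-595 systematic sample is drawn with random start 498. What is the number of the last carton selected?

k = 595
38th selection = r + (38−1)·k = 498 + 37×595 = 498 + 22015 = 22513

22513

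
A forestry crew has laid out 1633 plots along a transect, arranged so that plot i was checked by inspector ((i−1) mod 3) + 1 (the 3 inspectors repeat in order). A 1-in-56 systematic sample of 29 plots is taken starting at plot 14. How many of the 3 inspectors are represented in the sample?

3

Consecutive selections differ by k = 56, so their inspector numbers differ by 56 mod 3 = 2.
gcd(56, 3) = 1, so the sample visits 3/1 = 3 distinct residues mod 3.
Start 14 is inspector 2; the inspectors hit are 1, 2, 3.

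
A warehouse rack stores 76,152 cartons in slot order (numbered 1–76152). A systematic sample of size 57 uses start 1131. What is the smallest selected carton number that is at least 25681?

26515

k = 76152/57 = 1336
Steps past start: ⌈(25681 − 1131)/1336⌉ = ⌈24550/1336⌉ = 19
Selected carton: 1131 + 19×1336 = 26515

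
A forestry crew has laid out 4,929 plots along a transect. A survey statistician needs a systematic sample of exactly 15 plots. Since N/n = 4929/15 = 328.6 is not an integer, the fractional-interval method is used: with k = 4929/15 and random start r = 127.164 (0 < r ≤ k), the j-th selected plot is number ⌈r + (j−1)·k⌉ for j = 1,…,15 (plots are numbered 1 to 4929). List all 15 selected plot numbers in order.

j=1: r + 0k = 127.164 → ⌈·⌉ = 128
j=2: r + 1k = 455.764 → ⌈·⌉ = 456
j=3: r + 2k = 784.364 → ⌈·⌉ = 785
j=4: r + 3k = 1112.964 → ⌈·⌉ = 1113
j=5: r + 4k = 1441.564 → ⌈·⌉ = 1442
j=6: r + 5k = 1770.164 → ⌈·⌉ = 1771
j=7: r + 6k = 2098.764 → ⌈·⌉ = 2099
j=8: r + 7k = 2427.364 → ⌈·⌉ = 2428
j=9: r + 8k = 2755.964 → ⌈·⌉ = 2756
j=10: r + 9k = 3084.564 → ⌈·⌉ = 3085
j=11: r + 10k = 3413.164 → ⌈·⌉ = 3414
j=12: r + 11k = 3741.764 → ⌈·⌉ = 3742
j=13: r + 12k = 4070.364 → ⌈·⌉ = 4071
j=14: r + 13k = 4398.964 → ⌈·⌉ = 4399
j=15: r + 14k = 4727.564 → ⌈·⌉ = 4728

128, 456, 785, 1113, 1442, 1771, 2099, 2428, 2756, 3085, 3414, 3742, 4071, 4399, 4728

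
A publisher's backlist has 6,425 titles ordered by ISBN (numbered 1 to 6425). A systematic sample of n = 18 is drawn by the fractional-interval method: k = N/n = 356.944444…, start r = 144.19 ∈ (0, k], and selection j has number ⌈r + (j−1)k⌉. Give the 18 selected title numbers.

j=1: r + 0k = 144.19 → ⌈·⌉ = 145
j=2: r + 1k = 501.134444… → ⌈·⌉ = 502
j=3: r + 2k = 858.078888… → ⌈·⌉ = 859
j=4: r + 3k = 1215.023333… → ⌈·⌉ = 1216
j=5: r + 4k = 1571.967777… → ⌈·⌉ = 1572
j=6: r + 5k = 1928.912222… → ⌈·⌉ = 1929
j=7: r + 6k = 2285.856666… → ⌈·⌉ = 2286
j=8: r + 7k = 2642.801111… → ⌈·⌉ = 2643
j=9: r + 8k = 2999.745555… → ⌈·⌉ = 3000
j=10: r + 9k = 3356.69 → ⌈·⌉ = 3357
j=11: r + 10k = 3713.634444… → ⌈·⌉ = 3714
j=12: r + 11k = 4070.578888… → ⌈·⌉ = 4071
j=13: r + 12k = 4427.523333… → ⌈·⌉ = 4428
j=14: r + 13k = 4784.467777… → ⌈·⌉ = 4785
j=15: r + 14k = 5141.412222… → ⌈·⌉ = 5142
j=16: r + 15k = 5498.356666… → ⌈·⌉ = 5499
j=17: r + 16k = 5855.301111… → ⌈·⌉ = 5856
j=18: r + 17k = 6212.245555… → ⌈·⌉ = 6213

145, 502, 859, 1216, 1572, 1929, 2286, 2643, 3000, 3357, 3714, 4071, 4428, 4785, 5142, 5499, 5856, 6213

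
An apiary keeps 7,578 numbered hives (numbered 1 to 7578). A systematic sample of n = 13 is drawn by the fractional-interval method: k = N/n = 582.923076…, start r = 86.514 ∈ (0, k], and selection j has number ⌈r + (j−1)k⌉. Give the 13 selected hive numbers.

87, 670, 1253, 1836, 2419, 3002, 3585, 4167, 4750, 5333, 5916, 6499, 7082

j=1: r + 0k = 86.514 → ⌈·⌉ = 87
j=2: r + 1k = 669.437076… → ⌈·⌉ = 670
j=3: r + 2k = 1252.360153… → ⌈·⌉ = 1253
j=4: r + 3k = 1835.283230… → ⌈·⌉ = 1836
j=5: r + 4k = 2418.206307… → ⌈·⌉ = 2419
j=6: r + 5k = 3001.129384… → ⌈·⌉ = 3002
j=7: r + 6k = 3584.052461… → ⌈·⌉ = 3585
j=8: r + 7k = 4166.975538… → ⌈·⌉ = 4167
j=9: r + 8k = 4749.898615… → ⌈·⌉ = 4750
j=10: r + 9k = 5332.821692… → ⌈·⌉ = 5333
j=11: r + 10k = 5915.744769… → ⌈·⌉ = 5916
j=12: r + 11k = 6498.667846… → ⌈·⌉ = 6499
j=13: r + 12k = 7081.590923… → ⌈·⌉ = 7082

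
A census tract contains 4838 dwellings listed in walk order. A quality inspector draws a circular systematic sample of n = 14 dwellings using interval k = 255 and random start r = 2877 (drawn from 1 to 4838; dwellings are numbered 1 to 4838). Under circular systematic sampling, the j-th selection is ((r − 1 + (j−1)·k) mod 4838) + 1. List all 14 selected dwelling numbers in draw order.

Selection 1: 2877
Selection 2: 2877 + 255 = 3132
Selection 3: 3132 + 255 = 3387
Selection 4: 3387 + 255 = 3642
Selection 5: 3642 + 255 = 3897
Selection 6: 3897 + 255 = 4152
Selection 7: 4152 + 255 = 4407
Selection 8: 4407 + 255 = 4662
Selection 9: 4662 + 255 = 4917 → 4917 − 4838 = 79
Selection 10: 79 + 255 = 334
Selection 11: 334 + 255 = 589
Selection 12: 589 + 255 = 844
Selection 13: 844 + 255 = 1099
Selection 14: 1099 + 255 = 1354

2877, 3132, 3387, 3642, 3897, 4152, 4407, 4662, 79, 334, 589, 844, 1099, 1354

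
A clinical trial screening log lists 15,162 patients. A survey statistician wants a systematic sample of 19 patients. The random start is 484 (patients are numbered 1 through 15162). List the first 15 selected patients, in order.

k = N/n = 15162/19 = 798
patient 1: 484
patient 2: 484 + 798 = 1282
patient 3: 1282 + 798 = 2080
patient 4: 2080 + 798 = 2878
patient 5: 2878 + 798 = 3676
patient 6: 3676 + 798 = 4474
patient 7: 4474 + 798 = 5272
patient 8: 5272 + 798 = 6070
patient 9: 6070 + 798 = 6868
patient 10: 6868 + 798 = 7666
patient 11: 7666 + 798 = 8464
patient 12: 8464 + 798 = 9262
patient 13: 9262 + 798 = 10060
patient 14: 10060 + 798 = 10858
patient 15: 10858 + 798 = 11656

484, 1282, 2080, 2878, 3676, 4474, 5272, 6070, 6868, 7666, 8464, 9262, 10060, 10858, 11656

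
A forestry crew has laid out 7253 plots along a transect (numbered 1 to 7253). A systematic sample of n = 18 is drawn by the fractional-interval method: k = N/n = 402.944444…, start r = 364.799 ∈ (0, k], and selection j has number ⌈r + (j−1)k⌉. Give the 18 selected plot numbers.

365, 768, 1171, 1574, 1977, 2380, 2783, 3186, 3589, 3992, 4395, 4798, 5201, 5604, 6007, 6409, 6812, 7215

j=1: r + 0k = 364.799 → ⌈·⌉ = 365
j=2: r + 1k = 767.743444… → ⌈·⌉ = 768
j=3: r + 2k = 1170.687888… → ⌈·⌉ = 1171
j=4: r + 3k = 1573.632333… → ⌈·⌉ = 1574
j=5: r + 4k = 1976.576777… → ⌈·⌉ = 1977
j=6: r + 5k = 2379.521222… → ⌈·⌉ = 2380
j=7: r + 6k = 2782.465666… → ⌈·⌉ = 2783
j=8: r + 7k = 3185.410111… → ⌈·⌉ = 3186
j=9: r + 8k = 3588.354555… → ⌈·⌉ = 3589
j=10: r + 9k = 3991.299 → ⌈·⌉ = 3992
j=11: r + 10k = 4394.243444… → ⌈·⌉ = 4395
j=12: r + 11k = 4797.187888… → ⌈·⌉ = 4798
j=13: r + 12k = 5200.132333… → ⌈·⌉ = 5201
j=14: r + 13k = 5603.076777… → ⌈·⌉ = 5604
j=15: r + 14k = 6006.021222… → ⌈·⌉ = 6007
j=16: r + 15k = 6408.965666… → ⌈·⌉ = 6409
j=17: r + 16k = 6811.910111… → ⌈·⌉ = 6812
j=18: r + 17k = 7214.854555… → ⌈·⌉ = 7215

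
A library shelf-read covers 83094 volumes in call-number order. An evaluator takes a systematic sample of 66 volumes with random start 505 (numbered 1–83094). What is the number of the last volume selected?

k = 83094/66 = 1259
66th selection = r + (66−1)·k = 505 + 65×1259 = 505 + 81835 = 82340

82340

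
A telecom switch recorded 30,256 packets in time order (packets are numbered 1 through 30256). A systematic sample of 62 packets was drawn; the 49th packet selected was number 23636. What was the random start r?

212

k = 30256/62 = 488
r = 23636 − (49−1)×488 = 23636 − 23424 = 212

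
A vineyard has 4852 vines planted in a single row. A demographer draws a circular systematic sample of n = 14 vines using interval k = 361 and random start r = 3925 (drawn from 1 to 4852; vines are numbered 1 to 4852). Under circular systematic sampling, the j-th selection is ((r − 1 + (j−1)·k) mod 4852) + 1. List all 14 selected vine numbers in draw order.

3925, 4286, 4647, 156, 517, 878, 1239, 1600, 1961, 2322, 2683, 3044, 3405, 3766

Selection 1: 3925
Selection 2: 3925 + 361 = 4286
Selection 3: 4286 + 361 = 4647
Selection 4: 4647 + 361 = 5008 → 5008 − 4852 = 156
Selection 5: 156 + 361 = 517
Selection 6: 517 + 361 = 878
Selection 7: 878 + 361 = 1239
Selection 8: 1239 + 361 = 1600
Selection 9: 1600 + 361 = 1961
Selection 10: 1961 + 361 = 2322
Selection 11: 2322 + 361 = 2683
Selection 12: 2683 + 361 = 3044
Selection 13: 3044 + 361 = 3405
Selection 14: 3405 + 361 = 3766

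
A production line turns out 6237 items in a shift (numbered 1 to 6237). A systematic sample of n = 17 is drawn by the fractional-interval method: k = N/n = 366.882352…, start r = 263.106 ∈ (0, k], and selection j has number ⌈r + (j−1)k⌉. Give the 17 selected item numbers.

264, 630, 997, 1364, 1731, 2098, 2465, 2832, 3199, 3566, 3932, 4299, 4666, 5033, 5400, 5767, 6134

j=1: r + 0k = 263.106 → ⌈·⌉ = 264
j=2: r + 1k = 629.988352… → ⌈·⌉ = 630
j=3: r + 2k = 996.870705… → ⌈·⌉ = 997
j=4: r + 3k = 1363.753058… → ⌈·⌉ = 1364
j=5: r + 4k = 1730.635411… → ⌈·⌉ = 1731
j=6: r + 5k = 2097.517764… → ⌈·⌉ = 2098
j=7: r + 6k = 2464.400117… → ⌈·⌉ = 2465
j=8: r + 7k = 2831.282470… → ⌈·⌉ = 2832
j=9: r + 8k = 3198.164823… → ⌈·⌉ = 3199
j=10: r + 9k = 3565.047176… → ⌈·⌉ = 3566
j=11: r + 10k = 3931.929529… → ⌈·⌉ = 3932
j=12: r + 11k = 4298.811882… → ⌈·⌉ = 4299
j=13: r + 12k = 4665.694235… → ⌈·⌉ = 4666
j=14: r + 13k = 5032.576588… → ⌈·⌉ = 5033
j=15: r + 14k = 5399.458941… → ⌈·⌉ = 5400
j=16: r + 15k = 5766.341294… → ⌈·⌉ = 5767
j=17: r + 16k = 6133.223647… → ⌈·⌉ = 6134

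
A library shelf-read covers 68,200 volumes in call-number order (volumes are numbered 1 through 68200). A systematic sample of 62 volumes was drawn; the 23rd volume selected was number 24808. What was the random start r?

k = 68200/62 = 1100
r = 24808 − (23−1)×1100 = 24808 − 24200 = 608

608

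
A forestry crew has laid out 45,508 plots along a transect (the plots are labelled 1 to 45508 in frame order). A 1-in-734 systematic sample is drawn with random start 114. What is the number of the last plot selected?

44888

k = 734
62nd selection = r + (62−1)·k = 114 + 61×734 = 114 + 44774 = 44888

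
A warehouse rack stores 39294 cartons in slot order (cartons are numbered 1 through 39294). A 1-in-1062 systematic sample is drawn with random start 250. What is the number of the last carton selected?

k = 1062
37th selection = r + (37−1)·k = 250 + 36×1062 = 250 + 38232 = 38482

38482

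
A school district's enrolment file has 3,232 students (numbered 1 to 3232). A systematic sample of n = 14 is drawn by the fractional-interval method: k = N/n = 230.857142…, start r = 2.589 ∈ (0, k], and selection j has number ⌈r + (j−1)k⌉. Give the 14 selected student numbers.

3, 234, 465, 696, 927, 1157, 1388, 1619, 1850, 2081, 2312, 2543, 2773, 3004

j=1: r + 0k = 2.589 → ⌈·⌉ = 3
j=2: r + 1k = 233.446142… → ⌈·⌉ = 234
j=3: r + 2k = 464.303285… → ⌈·⌉ = 465
j=4: r + 3k = 695.160428… → ⌈·⌉ = 696
j=5: r + 4k = 926.017571… → ⌈·⌉ = 927
j=6: r + 5k = 1156.874714… → ⌈·⌉ = 1157
j=7: r + 6k = 1387.731857… → ⌈·⌉ = 1388
j=8: r + 7k = 1618.589 → ⌈·⌉ = 1619
j=9: r + 8k = 1849.446142… → ⌈·⌉ = 1850
j=10: r + 9k = 2080.303285… → ⌈·⌉ = 2081
j=11: r + 10k = 2311.160428… → ⌈·⌉ = 2312
j=12: r + 11k = 2542.017571… → ⌈·⌉ = 2543
j=13: r + 12k = 2772.874714… → ⌈·⌉ = 2773
j=14: r + 13k = 3003.731857… → ⌈·⌉ = 3004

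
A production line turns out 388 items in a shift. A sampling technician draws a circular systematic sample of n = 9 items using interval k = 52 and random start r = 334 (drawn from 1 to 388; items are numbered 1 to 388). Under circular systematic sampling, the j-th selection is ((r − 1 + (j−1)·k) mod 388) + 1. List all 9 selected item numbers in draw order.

Selection 1: 334
Selection 2: 334 + 52 = 386
Selection 3: 386 + 52 = 438 → 438 − 388 = 50
Selection 4: 50 + 52 = 102
Selection 5: 102 + 52 = 154
Selection 6: 154 + 52 = 206
Selection 7: 206 + 52 = 258
Selection 8: 258 + 52 = 310
Selection 9: 310 + 52 = 362

334, 386, 50, 102, 154, 206, 258, 310, 362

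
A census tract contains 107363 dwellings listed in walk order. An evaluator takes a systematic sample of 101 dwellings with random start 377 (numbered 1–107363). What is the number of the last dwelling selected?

k = 107363/101 = 1063
101st selection = r + (101−1)·k = 377 + 100×1063 = 377 + 106300 = 106677

106677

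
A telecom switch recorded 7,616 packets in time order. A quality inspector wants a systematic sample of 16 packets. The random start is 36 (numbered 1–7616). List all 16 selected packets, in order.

36, 512, 988, 1464, 1940, 2416, 2892, 3368, 3844, 4320, 4796, 5272, 5748, 6224, 6700, 7176

k = N/n = 7616/16 = 476
packet 1: 36
packet 2: 36 + 476 = 512
packet 3: 512 + 476 = 988
packet 4: 988 + 476 = 1464
packet 5: 1464 + 476 = 1940
packet 6: 1940 + 476 = 2416
packet 7: 2416 + 476 = 2892
packet 8: 2892 + 476 = 3368
packet 9: 3368 + 476 = 3844
packet 10: 3844 + 476 = 4320
packet 11: 4320 + 476 = 4796
packet 12: 4796 + 476 = 5272
packet 13: 5272 + 476 = 5748
packet 14: 5748 + 476 = 6224
packet 15: 6224 + 476 = 6700
packet 16: 6700 + 476 = 7176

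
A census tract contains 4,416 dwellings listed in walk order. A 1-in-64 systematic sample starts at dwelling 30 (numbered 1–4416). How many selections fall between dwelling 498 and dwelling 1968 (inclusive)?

k = 64
First selection ≥ 498: 30 + ⌈(498−30)/64⌉·64 = 30 + 8×64 = 542
Last selection ≤ 1968: 30 + ⌊(1968−30)/64⌋·64 = 30 + 30×64 = 1950
Count = 30 − 8 + 1 = 23

23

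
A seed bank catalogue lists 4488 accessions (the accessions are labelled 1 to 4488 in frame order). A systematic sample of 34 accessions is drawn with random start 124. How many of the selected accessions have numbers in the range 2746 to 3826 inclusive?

9

k = 4488/34 = 132
First selection ≥ 2746: 124 + ⌈(2746−124)/132⌉·132 = 124 + 20×132 = 2764
Last selection ≤ 3826: 124 + ⌊(3826−124)/132⌋·132 = 124 + 28×132 = 3820
Count = 28 − 20 + 1 = 9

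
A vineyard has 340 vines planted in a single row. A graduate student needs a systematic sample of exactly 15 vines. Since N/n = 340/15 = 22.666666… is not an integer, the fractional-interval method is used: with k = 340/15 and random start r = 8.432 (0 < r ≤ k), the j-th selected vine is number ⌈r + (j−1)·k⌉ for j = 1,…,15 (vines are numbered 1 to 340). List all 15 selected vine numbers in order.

9, 32, 54, 77, 100, 122, 145, 168, 190, 213, 236, 258, 281, 304, 326

j=1: r + 0k = 8.432 → ⌈·⌉ = 9
j=2: r + 1k = 31.098666… → ⌈·⌉ = 32
j=3: r + 2k = 53.765333… → ⌈·⌉ = 54
j=4: r + 3k = 76.432 → ⌈·⌉ = 77
j=5: r + 4k = 99.098666… → ⌈·⌉ = 100
j=6: r + 5k = 121.765333… → ⌈·⌉ = 122
j=7: r + 6k = 144.432 → ⌈·⌉ = 145
j=8: r + 7k = 167.098666… → ⌈·⌉ = 168
j=9: r + 8k = 189.765333… → ⌈·⌉ = 190
j=10: r + 9k = 212.432 → ⌈·⌉ = 213
j=11: r + 10k = 235.098666… → ⌈·⌉ = 236
j=12: r + 11k = 257.765333… → ⌈·⌉ = 258
j=13: r + 12k = 280.432 → ⌈·⌉ = 281
j=14: r + 13k = 303.098666… → ⌈·⌉ = 304
j=15: r + 14k = 325.765333… → ⌈·⌉ = 326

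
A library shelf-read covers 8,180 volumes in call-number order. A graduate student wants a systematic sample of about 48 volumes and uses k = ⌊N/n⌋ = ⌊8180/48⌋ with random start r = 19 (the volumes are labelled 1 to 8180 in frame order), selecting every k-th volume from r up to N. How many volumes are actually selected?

49

k = ⌊8180/48⌋ = 170
Achieved size = ⌊(8180 − 19)/170⌋ + 1 = ⌊8161/170⌋ + 1 = 48 + 1 = 49
(last selection: 19 + 48×170 = 8179 ≤ 8180; next would be 8349 > 8180)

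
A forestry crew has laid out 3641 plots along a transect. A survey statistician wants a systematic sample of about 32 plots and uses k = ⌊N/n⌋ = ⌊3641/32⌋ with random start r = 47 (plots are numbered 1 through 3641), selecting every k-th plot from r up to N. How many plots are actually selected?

k = ⌊3641/32⌋ = 113
Achieved size = ⌊(3641 − 47)/113⌋ + 1 = ⌊3594/113⌋ + 1 = 31 + 1 = 32
(last selection: 47 + 31×113 = 3550 ≤ 3641; next would be 3663 > 3641)

32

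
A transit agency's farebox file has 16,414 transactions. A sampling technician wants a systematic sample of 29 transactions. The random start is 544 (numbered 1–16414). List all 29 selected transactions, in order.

544, 1110, 1676, 2242, 2808, 3374, 3940, 4506, 5072, 5638, 6204, 6770, 7336, 7902, 8468, 9034, 9600, 10166, 10732, 11298, 11864, 12430, 12996, 13562, 14128, 14694, 15260, 15826, 16392

k = N/n = 16414/29 = 566
transaction 1: 544
transaction 2: 544 + 566 = 1110
transaction 3: 1110 + 566 = 1676
transaction 4: 1676 + 566 = 2242
transaction 5: 2242 + 566 = 2808
transaction 6: 2808 + 566 = 3374
transaction 7: 3374 + 566 = 3940
transaction 8: 3940 + 566 = 4506
transaction 9: 4506 + 566 = 5072
transaction 10: 5072 + 566 = 5638
transaction 11: 5638 + 566 = 6204
transaction 12: 6204 + 566 = 6770
transaction 13: 6770 + 566 = 7336
transaction 14: 7336 + 566 = 7902
transaction 15: 7902 + 566 = 8468
transaction 16: 8468 + 566 = 9034
transaction 17: 9034 + 566 = 9600
transaction 18: 9600 + 566 = 10166
transaction 19: 10166 + 566 = 10732
transaction 20: 10732 + 566 = 11298
transaction 21: 11298 + 566 = 11864
transaction 22: 11864 + 566 = 12430
transaction 23: 12430 + 566 = 12996
transaction 24: 12996 + 566 = 13562
transaction 25: 13562 + 566 = 14128
transaction 26: 14128 + 566 = 14694
transaction 27: 14694 + 566 = 15260
transaction 28: 15260 + 566 = 15826
transaction 29: 15826 + 566 = 16392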